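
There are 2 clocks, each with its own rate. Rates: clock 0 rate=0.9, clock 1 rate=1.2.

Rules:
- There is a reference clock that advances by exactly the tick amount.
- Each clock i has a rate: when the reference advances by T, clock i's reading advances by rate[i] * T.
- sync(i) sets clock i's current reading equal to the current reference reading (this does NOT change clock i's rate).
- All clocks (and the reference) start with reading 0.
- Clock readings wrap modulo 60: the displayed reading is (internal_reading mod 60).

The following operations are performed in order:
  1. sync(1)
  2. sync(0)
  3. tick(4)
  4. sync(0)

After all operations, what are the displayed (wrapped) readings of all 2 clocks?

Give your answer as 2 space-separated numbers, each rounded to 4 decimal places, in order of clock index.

After op 1 sync(1): ref=0.0000 raw=[0.0000 0.0000]
After op 2 sync(0): ref=0.0000 raw=[0.0000 0.0000]
After op 3 tick(4): ref=4.0000 raw=[3.6000 4.8000]
After op 4 sync(0): ref=4.0000 raw=[4.0000 4.8000]
Wrap final raw readings (mod 60): 4.0000 mod 60 = 4.0000; 4.8000 mod 60 = 4.8000

Answer: 4.0000 4.8000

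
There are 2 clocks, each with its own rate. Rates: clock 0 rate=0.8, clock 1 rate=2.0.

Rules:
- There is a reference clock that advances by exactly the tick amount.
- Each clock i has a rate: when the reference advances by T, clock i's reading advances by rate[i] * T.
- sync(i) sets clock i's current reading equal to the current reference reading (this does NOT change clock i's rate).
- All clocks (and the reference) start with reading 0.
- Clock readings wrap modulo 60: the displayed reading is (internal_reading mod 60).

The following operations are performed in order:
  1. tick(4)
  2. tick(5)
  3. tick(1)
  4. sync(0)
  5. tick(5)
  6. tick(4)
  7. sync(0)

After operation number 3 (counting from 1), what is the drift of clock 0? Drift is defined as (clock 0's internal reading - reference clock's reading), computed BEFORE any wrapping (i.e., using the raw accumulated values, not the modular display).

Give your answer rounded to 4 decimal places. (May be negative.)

Answer: -2.0000

Derivation:
After op 1 tick(4): ref=4.0000 raw=[3.2000 8.0000]
After op 2 tick(5): ref=9.0000 raw=[7.2000 18.0000]
After op 3 tick(1): ref=10.0000 raw=[8.0000 20.0000]
Drift of clock 0 after op 3: 8.0000 - 10.0000 = -2.0000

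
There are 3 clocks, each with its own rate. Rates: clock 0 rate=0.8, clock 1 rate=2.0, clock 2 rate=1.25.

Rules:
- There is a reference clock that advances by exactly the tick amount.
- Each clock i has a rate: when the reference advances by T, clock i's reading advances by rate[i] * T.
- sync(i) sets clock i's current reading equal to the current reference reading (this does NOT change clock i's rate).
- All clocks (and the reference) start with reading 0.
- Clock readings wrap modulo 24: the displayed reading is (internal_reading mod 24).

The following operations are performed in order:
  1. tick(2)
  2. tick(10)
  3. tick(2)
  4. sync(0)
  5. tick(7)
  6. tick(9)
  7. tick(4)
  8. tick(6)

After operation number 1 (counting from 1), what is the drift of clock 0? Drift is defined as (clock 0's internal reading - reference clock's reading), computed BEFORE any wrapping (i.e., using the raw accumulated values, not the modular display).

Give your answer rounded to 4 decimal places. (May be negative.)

After op 1 tick(2): ref=2.0000 raw=[1.6000 4.0000 2.5000]
Drift of clock 0 after op 1: 1.6000 - 2.0000 = -0.4000

Answer: -0.4000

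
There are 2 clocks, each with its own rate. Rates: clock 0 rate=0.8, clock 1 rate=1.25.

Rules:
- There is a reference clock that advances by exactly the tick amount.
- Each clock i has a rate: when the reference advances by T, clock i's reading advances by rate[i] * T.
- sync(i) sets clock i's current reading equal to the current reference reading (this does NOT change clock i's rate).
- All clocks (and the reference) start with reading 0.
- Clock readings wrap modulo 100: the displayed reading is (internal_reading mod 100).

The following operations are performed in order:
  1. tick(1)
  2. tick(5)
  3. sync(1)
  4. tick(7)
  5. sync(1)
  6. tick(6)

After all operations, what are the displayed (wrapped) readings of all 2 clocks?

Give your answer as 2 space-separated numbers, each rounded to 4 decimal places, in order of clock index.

After op 1 tick(1): ref=1.0000 raw=[0.8000 1.2500]
After op 2 tick(5): ref=6.0000 raw=[4.8000 7.5000]
After op 3 sync(1): ref=6.0000 raw=[4.8000 6.0000]
After op 4 tick(7): ref=13.0000 raw=[10.4000 14.7500]
After op 5 sync(1): ref=13.0000 raw=[10.4000 13.0000]
After op 6 tick(6): ref=19.0000 raw=[15.2000 20.5000]
Wrap final raw readings (mod 100): 15.2000 mod 100 = 15.2000; 20.5000 mod 100 = 20.5000

Answer: 15.2000 20.5000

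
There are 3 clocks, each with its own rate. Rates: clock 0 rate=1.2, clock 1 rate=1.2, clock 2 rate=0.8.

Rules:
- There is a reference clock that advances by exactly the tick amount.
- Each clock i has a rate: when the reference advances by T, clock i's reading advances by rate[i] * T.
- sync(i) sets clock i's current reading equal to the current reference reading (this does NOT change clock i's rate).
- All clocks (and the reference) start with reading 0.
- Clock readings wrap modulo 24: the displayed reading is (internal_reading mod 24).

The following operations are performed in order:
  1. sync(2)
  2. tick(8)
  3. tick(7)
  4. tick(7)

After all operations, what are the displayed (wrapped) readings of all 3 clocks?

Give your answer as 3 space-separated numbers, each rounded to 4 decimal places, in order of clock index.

Answer: 2.4000 2.4000 17.6000

Derivation:
After op 1 sync(2): ref=0.0000 raw=[0.0000 0.0000 0.0000]
After op 2 tick(8): ref=8.0000 raw=[9.6000 9.6000 6.4000]
After op 3 tick(7): ref=15.0000 raw=[18.0000 18.0000 12.0000]
After op 4 tick(7): ref=22.0000 raw=[26.4000 26.4000 17.6000]
Wrap final raw readings (mod 24): 26.4000 mod 24 = 2.4000; 26.4000 mod 24 = 2.4000; 17.6000 mod 24 = 17.6000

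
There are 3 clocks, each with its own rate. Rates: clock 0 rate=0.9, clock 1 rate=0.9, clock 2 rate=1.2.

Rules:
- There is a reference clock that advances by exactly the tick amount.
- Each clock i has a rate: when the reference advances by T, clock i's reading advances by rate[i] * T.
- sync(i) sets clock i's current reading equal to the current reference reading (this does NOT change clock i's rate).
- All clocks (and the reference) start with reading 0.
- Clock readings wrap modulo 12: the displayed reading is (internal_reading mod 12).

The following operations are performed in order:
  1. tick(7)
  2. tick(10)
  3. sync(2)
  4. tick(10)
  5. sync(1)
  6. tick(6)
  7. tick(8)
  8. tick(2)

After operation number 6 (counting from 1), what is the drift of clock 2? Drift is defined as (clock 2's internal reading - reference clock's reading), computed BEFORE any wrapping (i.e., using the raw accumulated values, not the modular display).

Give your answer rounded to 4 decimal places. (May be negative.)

Answer: 3.2000

Derivation:
After op 1 tick(7): ref=7.0000 raw=[6.3000 6.3000 8.4000]
After op 2 tick(10): ref=17.0000 raw=[15.3000 15.3000 20.4000]
After op 3 sync(2): ref=17.0000 raw=[15.3000 15.3000 17.0000]
After op 4 tick(10): ref=27.0000 raw=[24.3000 24.3000 29.0000]
After op 5 sync(1): ref=27.0000 raw=[24.3000 27.0000 29.0000]
After op 6 tick(6): ref=33.0000 raw=[29.7000 32.4000 36.2000]
Drift of clock 2 after op 6: 36.2000 - 33.0000 = 3.2000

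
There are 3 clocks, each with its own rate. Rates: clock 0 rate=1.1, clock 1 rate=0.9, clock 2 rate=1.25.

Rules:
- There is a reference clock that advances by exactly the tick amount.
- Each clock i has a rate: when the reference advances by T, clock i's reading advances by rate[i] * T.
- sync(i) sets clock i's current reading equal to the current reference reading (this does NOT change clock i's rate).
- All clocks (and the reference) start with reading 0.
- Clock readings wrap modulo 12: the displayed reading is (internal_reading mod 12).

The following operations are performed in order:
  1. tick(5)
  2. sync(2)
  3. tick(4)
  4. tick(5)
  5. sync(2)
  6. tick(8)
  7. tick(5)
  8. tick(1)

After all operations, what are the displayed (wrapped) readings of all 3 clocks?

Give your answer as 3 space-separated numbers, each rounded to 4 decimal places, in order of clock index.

After op 1 tick(5): ref=5.0000 raw=[5.5000 4.5000 6.2500]
After op 2 sync(2): ref=5.0000 raw=[5.5000 4.5000 5.0000]
After op 3 tick(4): ref=9.0000 raw=[9.9000 8.1000 10.0000]
After op 4 tick(5): ref=14.0000 raw=[15.4000 12.6000 16.2500]
After op 5 sync(2): ref=14.0000 raw=[15.4000 12.6000 14.0000]
After op 6 tick(8): ref=22.0000 raw=[24.2000 19.8000 24.0000]
After op 7 tick(5): ref=27.0000 raw=[29.7000 24.3000 30.2500]
After op 8 tick(1): ref=28.0000 raw=[30.8000 25.2000 31.5000]
Wrap final raw readings (mod 12): 30.8000 mod 12 = 6.8000; 25.2000 mod 12 = 1.2000; 31.5000 mod 12 = 7.5000

Answer: 6.8000 1.2000 7.5000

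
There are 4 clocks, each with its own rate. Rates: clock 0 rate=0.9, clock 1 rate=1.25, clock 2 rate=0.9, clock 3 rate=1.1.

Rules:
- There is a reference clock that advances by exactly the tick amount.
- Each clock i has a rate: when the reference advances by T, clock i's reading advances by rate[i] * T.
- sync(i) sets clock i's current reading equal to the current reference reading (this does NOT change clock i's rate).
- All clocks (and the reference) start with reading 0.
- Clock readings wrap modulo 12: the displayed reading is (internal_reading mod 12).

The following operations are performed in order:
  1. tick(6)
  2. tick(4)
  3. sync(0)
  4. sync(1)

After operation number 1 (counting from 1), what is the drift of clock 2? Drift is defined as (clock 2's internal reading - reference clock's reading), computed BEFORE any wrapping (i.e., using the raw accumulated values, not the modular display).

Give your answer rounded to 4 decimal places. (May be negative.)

After op 1 tick(6): ref=6.0000 raw=[5.4000 7.5000 5.4000 6.6000]
Drift of clock 2 after op 1: 5.4000 - 6.0000 = -0.6000

Answer: -0.6000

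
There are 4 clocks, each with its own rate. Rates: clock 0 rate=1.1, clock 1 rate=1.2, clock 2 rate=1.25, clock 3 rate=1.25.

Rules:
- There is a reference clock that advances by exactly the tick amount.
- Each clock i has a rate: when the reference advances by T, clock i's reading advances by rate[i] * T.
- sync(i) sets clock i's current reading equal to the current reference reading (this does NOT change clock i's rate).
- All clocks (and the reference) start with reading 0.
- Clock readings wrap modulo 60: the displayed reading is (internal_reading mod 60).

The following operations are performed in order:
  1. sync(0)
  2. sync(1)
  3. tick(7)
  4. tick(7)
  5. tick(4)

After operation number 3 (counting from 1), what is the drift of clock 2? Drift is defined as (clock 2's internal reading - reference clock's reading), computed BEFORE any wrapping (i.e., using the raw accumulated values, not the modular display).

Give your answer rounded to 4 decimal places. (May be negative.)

Answer: 1.7500

Derivation:
After op 1 sync(0): ref=0.0000 raw=[0.0000 0.0000 0.0000 0.0000]
After op 2 sync(1): ref=0.0000 raw=[0.0000 0.0000 0.0000 0.0000]
After op 3 tick(7): ref=7.0000 raw=[7.7000 8.4000 8.7500 8.7500]
Drift of clock 2 after op 3: 8.7500 - 7.0000 = 1.7500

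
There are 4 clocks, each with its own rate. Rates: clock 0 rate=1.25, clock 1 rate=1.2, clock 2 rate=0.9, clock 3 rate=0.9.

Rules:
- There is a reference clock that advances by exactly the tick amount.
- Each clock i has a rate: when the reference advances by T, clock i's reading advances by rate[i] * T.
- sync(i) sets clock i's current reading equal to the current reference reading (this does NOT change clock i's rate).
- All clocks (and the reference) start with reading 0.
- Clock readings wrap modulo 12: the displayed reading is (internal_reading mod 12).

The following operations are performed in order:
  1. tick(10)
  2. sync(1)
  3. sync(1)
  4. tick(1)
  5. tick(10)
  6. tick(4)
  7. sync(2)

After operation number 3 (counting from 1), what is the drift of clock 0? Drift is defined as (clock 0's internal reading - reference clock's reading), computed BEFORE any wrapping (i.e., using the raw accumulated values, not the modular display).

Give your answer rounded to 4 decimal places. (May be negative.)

After op 1 tick(10): ref=10.0000 raw=[12.5000 12.0000 9.0000 9.0000]
After op 2 sync(1): ref=10.0000 raw=[12.5000 10.0000 9.0000 9.0000]
After op 3 sync(1): ref=10.0000 raw=[12.5000 10.0000 9.0000 9.0000]
Drift of clock 0 after op 3: 12.5000 - 10.0000 = 2.5000

Answer: 2.5000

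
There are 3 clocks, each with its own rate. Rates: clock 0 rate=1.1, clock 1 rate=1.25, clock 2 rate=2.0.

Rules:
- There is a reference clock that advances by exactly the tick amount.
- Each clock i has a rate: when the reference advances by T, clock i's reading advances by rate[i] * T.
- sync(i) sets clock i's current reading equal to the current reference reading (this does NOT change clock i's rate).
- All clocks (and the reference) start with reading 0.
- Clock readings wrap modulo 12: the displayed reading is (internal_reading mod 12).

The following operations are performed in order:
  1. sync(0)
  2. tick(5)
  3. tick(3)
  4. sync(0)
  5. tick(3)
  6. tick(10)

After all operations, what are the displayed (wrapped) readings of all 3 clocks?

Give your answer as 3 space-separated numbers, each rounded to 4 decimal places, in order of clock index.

After op 1 sync(0): ref=0.0000 raw=[0.0000 0.0000 0.0000]
After op 2 tick(5): ref=5.0000 raw=[5.5000 6.2500 10.0000]
After op 3 tick(3): ref=8.0000 raw=[8.8000 10.0000 16.0000]
After op 4 sync(0): ref=8.0000 raw=[8.0000 10.0000 16.0000]
After op 5 tick(3): ref=11.0000 raw=[11.3000 13.7500 22.0000]
After op 6 tick(10): ref=21.0000 raw=[22.3000 26.2500 42.0000]
Wrap final raw readings (mod 12): 22.3000 mod 12 = 10.3000; 26.2500 mod 12 = 2.2500; 42.0000 mod 12 = 6.0000

Answer: 10.3000 2.2500 6.0000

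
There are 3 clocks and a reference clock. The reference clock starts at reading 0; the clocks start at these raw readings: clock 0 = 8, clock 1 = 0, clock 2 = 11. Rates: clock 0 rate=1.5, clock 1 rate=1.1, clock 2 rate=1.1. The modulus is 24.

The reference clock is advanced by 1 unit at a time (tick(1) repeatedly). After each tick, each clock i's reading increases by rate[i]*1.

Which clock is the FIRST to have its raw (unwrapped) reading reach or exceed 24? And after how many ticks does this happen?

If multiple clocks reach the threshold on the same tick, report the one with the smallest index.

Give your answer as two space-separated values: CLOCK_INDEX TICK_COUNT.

clock 0: start=8, rate=1.5, needs 24-8 = 16; ticks = ceil(16/1.5) = ceil(10.6667) = 11; reading at tick 11 = 8 + 1.5*11 = 24.5000
clock 1: start=0, rate=1.1, needs 24-0 = 24; ticks = ceil(24/1.1) = ceil(21.8182) = 22; reading at tick 22 = 0 + 1.1*22 = 24.2000
clock 2: start=11, rate=1.1, needs 24-11 = 13; ticks = ceil(13/1.1) = ceil(11.8182) = 12; reading at tick 12 = 11 + 1.1*12 = 24.2000
Minimum tick count = 11; winners = [0]; smallest index = 0

Answer: 0 11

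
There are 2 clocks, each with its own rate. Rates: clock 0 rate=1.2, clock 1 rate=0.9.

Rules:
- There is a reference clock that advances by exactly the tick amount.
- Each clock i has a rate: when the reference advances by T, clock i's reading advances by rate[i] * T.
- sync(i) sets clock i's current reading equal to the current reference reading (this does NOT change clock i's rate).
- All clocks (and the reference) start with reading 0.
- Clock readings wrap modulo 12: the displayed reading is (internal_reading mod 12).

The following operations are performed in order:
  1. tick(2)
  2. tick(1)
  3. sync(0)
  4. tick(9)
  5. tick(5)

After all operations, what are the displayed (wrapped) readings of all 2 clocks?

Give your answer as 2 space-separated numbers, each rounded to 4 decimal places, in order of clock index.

Answer: 7.8000 3.3000

Derivation:
After op 1 tick(2): ref=2.0000 raw=[2.4000 1.8000]
After op 2 tick(1): ref=3.0000 raw=[3.6000 2.7000]
After op 3 sync(0): ref=3.0000 raw=[3.0000 2.7000]
After op 4 tick(9): ref=12.0000 raw=[13.8000 10.8000]
After op 5 tick(5): ref=17.0000 raw=[19.8000 15.3000]
Wrap final raw readings (mod 12): 19.8000 mod 12 = 7.8000; 15.3000 mod 12 = 3.3000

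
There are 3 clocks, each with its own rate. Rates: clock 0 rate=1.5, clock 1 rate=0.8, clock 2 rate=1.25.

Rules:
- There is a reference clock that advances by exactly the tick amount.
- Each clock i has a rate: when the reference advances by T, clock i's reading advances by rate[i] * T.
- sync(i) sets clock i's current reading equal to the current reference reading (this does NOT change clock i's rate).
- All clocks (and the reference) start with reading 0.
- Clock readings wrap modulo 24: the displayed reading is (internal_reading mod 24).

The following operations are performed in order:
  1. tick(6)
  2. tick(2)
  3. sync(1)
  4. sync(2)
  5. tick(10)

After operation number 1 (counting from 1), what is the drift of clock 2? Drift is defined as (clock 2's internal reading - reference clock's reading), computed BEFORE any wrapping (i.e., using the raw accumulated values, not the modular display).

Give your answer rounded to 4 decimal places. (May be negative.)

Answer: 1.5000

Derivation:
After op 1 tick(6): ref=6.0000 raw=[9.0000 4.8000 7.5000]
Drift of clock 2 after op 1: 7.5000 - 6.0000 = 1.5000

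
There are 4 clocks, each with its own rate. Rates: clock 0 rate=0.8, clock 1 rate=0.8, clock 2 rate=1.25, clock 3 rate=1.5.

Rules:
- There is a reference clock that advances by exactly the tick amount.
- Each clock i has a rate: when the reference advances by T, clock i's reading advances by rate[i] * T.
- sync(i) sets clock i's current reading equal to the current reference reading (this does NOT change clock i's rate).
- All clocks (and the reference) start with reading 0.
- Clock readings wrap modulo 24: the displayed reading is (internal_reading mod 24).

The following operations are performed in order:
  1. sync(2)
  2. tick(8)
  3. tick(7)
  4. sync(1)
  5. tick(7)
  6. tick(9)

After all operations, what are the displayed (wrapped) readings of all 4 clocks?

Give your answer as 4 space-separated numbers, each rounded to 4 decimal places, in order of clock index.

After op 1 sync(2): ref=0.0000 raw=[0.0000 0.0000 0.0000 0.0000]
After op 2 tick(8): ref=8.0000 raw=[6.4000 6.4000 10.0000 12.0000]
After op 3 tick(7): ref=15.0000 raw=[12.0000 12.0000 18.7500 22.5000]
After op 4 sync(1): ref=15.0000 raw=[12.0000 15.0000 18.7500 22.5000]
After op 5 tick(7): ref=22.0000 raw=[17.6000 20.6000 27.5000 33.0000]
After op 6 tick(9): ref=31.0000 raw=[24.8000 27.8000 38.7500 46.5000]
Wrap final raw readings (mod 24): 24.8000 mod 24 = 0.8000; 27.8000 mod 24 = 3.8000; 38.7500 mod 24 = 14.7500; 46.5000 mod 24 = 22.5000

Answer: 0.8000 3.8000 14.7500 22.5000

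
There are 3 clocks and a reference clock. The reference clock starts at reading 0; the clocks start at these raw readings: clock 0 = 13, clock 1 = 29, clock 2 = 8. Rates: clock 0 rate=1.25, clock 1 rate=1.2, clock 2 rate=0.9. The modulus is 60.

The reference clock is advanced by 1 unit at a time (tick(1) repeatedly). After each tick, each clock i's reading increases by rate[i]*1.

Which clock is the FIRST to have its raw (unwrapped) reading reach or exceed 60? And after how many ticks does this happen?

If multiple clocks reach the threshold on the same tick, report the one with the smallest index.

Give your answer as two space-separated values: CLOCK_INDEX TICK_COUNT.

Answer: 1 26

Derivation:
clock 0: start=13, rate=1.25, needs 60-13 = 47; ticks = ceil(47/1.25) = ceil(37.6000) = 38; reading at tick 38 = 13 + 1.25*38 = 60.5000
clock 1: start=29, rate=1.2, needs 60-29 = 31; ticks = ceil(31/1.2) = ceil(25.8333) = 26; reading at tick 26 = 29 + 1.2*26 = 60.2000
clock 2: start=8, rate=0.9, needs 60-8 = 52; ticks = ceil(52/0.9) = ceil(57.7778) = 58; reading at tick 58 = 8 + 0.9*58 = 60.2000
Minimum tick count = 26; winners = [1]; smallest index = 1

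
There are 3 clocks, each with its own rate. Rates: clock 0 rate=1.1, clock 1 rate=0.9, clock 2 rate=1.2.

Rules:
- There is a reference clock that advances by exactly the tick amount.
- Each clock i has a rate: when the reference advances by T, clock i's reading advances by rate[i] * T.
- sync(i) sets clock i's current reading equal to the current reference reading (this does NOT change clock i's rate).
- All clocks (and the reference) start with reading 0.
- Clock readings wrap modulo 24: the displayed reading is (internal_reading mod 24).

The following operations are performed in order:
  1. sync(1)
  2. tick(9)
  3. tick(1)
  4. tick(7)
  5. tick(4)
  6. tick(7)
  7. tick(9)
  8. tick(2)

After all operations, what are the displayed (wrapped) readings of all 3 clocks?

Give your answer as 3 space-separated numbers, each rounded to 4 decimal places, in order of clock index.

After op 1 sync(1): ref=0.0000 raw=[0.0000 0.0000 0.0000]
After op 2 tick(9): ref=9.0000 raw=[9.9000 8.1000 10.8000]
After op 3 tick(1): ref=10.0000 raw=[11.0000 9.0000 12.0000]
After op 4 tick(7): ref=17.0000 raw=[18.7000 15.3000 20.4000]
After op 5 tick(4): ref=21.0000 raw=[23.1000 18.9000 25.2000]
After op 6 tick(7): ref=28.0000 raw=[30.8000 25.2000 33.6000]
After op 7 tick(9): ref=37.0000 raw=[40.7000 33.3000 44.4000]
After op 8 tick(2): ref=39.0000 raw=[42.9000 35.1000 46.8000]
Wrap final raw readings (mod 24): 42.9000 mod 24 = 18.9000; 35.1000 mod 24 = 11.1000; 46.8000 mod 24 = 22.8000

Answer: 18.9000 11.1000 22.8000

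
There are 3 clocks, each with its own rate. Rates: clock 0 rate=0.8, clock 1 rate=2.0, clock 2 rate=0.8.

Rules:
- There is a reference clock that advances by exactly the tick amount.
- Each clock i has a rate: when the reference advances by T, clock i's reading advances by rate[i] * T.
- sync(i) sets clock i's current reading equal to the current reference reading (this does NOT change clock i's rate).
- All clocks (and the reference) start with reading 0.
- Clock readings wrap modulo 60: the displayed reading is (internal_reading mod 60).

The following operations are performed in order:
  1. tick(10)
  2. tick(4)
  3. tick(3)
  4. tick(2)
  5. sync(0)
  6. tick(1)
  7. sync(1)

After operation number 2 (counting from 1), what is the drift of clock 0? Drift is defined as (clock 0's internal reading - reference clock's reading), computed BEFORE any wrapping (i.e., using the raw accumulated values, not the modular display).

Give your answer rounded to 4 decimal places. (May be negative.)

Answer: -2.8000

Derivation:
After op 1 tick(10): ref=10.0000 raw=[8.0000 20.0000 8.0000]
After op 2 tick(4): ref=14.0000 raw=[11.2000 28.0000 11.2000]
Drift of clock 0 after op 2: 11.2000 - 14.0000 = -2.8000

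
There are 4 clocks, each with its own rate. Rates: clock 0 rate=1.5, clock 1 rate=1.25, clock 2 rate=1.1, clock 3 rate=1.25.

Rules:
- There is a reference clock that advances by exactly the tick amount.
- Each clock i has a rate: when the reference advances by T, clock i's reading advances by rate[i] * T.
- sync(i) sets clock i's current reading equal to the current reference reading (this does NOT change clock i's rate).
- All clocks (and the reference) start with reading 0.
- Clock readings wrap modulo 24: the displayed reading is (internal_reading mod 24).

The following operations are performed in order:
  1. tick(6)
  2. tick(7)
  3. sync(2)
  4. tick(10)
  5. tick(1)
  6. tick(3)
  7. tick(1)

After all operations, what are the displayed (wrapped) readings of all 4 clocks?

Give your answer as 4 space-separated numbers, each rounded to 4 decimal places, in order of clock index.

After op 1 tick(6): ref=6.0000 raw=[9.0000 7.5000 6.6000 7.5000]
After op 2 tick(7): ref=13.0000 raw=[19.5000 16.2500 14.3000 16.2500]
After op 3 sync(2): ref=13.0000 raw=[19.5000 16.2500 13.0000 16.2500]
After op 4 tick(10): ref=23.0000 raw=[34.5000 28.7500 24.0000 28.7500]
After op 5 tick(1): ref=24.0000 raw=[36.0000 30.0000 25.1000 30.0000]
After op 6 tick(3): ref=27.0000 raw=[40.5000 33.7500 28.4000 33.7500]
After op 7 tick(1): ref=28.0000 raw=[42.0000 35.0000 29.5000 35.0000]
Wrap final raw readings (mod 24): 42.0000 mod 24 = 18.0000; 35.0000 mod 24 = 11.0000; 29.5000 mod 24 = 5.5000; 35.0000 mod 24 = 11.0000

Answer: 18.0000 11.0000 5.5000 11.0000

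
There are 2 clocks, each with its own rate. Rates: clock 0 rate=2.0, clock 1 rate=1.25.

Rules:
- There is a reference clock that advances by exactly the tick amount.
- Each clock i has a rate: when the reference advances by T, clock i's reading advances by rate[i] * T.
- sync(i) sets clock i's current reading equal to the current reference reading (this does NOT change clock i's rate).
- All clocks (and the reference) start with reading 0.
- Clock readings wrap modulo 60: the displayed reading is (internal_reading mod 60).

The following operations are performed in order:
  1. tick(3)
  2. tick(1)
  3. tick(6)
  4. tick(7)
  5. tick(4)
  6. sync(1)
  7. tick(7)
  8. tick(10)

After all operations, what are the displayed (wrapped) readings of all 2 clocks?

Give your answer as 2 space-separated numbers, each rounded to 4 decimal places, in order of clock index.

After op 1 tick(3): ref=3.0000 raw=[6.0000 3.7500]
After op 2 tick(1): ref=4.0000 raw=[8.0000 5.0000]
After op 3 tick(6): ref=10.0000 raw=[20.0000 12.5000]
After op 4 tick(7): ref=17.0000 raw=[34.0000 21.2500]
After op 5 tick(4): ref=21.0000 raw=[42.0000 26.2500]
After op 6 sync(1): ref=21.0000 raw=[42.0000 21.0000]
After op 7 tick(7): ref=28.0000 raw=[56.0000 29.7500]
After op 8 tick(10): ref=38.0000 raw=[76.0000 42.2500]
Wrap final raw readings (mod 60): 76.0000 mod 60 = 16.0000; 42.2500 mod 60 = 42.2500

Answer: 16.0000 42.2500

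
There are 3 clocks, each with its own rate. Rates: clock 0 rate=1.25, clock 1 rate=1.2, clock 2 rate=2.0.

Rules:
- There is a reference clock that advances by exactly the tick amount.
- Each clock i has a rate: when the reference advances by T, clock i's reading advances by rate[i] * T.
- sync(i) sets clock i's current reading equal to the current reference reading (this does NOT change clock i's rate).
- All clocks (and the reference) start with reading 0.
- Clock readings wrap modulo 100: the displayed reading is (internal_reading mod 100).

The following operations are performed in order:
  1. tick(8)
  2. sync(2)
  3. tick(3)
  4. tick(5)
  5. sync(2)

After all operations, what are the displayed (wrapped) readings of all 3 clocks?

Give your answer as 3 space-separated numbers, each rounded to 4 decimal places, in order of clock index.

After op 1 tick(8): ref=8.0000 raw=[10.0000 9.6000 16.0000]
After op 2 sync(2): ref=8.0000 raw=[10.0000 9.6000 8.0000]
After op 3 tick(3): ref=11.0000 raw=[13.7500 13.2000 14.0000]
After op 4 tick(5): ref=16.0000 raw=[20.0000 19.2000 24.0000]
After op 5 sync(2): ref=16.0000 raw=[20.0000 19.2000 16.0000]
Wrap final raw readings (mod 100): 20.0000 mod 100 = 20.0000; 19.2000 mod 100 = 19.2000; 16.0000 mod 100 = 16.0000

Answer: 20.0000 19.2000 16.0000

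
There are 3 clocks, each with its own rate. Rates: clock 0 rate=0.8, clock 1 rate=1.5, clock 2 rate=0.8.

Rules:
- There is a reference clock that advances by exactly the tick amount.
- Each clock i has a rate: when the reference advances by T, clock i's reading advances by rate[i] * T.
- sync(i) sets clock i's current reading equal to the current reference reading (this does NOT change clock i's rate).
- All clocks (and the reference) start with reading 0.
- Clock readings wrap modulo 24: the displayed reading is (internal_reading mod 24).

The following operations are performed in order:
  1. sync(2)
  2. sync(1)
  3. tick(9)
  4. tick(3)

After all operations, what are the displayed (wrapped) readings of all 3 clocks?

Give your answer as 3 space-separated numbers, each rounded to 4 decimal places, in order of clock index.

After op 1 sync(2): ref=0.0000 raw=[0.0000 0.0000 0.0000]
After op 2 sync(1): ref=0.0000 raw=[0.0000 0.0000 0.0000]
After op 3 tick(9): ref=9.0000 raw=[7.2000 13.5000 7.2000]
After op 4 tick(3): ref=12.0000 raw=[9.6000 18.0000 9.6000]
Wrap final raw readings (mod 24): 9.6000 mod 24 = 9.6000; 18.0000 mod 24 = 18.0000; 9.6000 mod 24 = 9.6000

Answer: 9.6000 18.0000 9.6000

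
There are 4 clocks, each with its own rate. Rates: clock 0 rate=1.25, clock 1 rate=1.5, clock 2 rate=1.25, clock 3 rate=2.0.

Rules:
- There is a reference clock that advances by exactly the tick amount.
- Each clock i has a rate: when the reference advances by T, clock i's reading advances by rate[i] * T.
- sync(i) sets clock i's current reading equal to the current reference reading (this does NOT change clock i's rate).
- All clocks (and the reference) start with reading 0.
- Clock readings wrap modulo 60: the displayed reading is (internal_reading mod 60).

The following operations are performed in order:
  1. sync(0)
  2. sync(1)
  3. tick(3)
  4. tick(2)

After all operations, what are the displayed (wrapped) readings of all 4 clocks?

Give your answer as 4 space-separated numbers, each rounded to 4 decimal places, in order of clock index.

After op 1 sync(0): ref=0.0000 raw=[0.0000 0.0000 0.0000 0.0000]
After op 2 sync(1): ref=0.0000 raw=[0.0000 0.0000 0.0000 0.0000]
After op 3 tick(3): ref=3.0000 raw=[3.7500 4.5000 3.7500 6.0000]
After op 4 tick(2): ref=5.0000 raw=[6.2500 7.5000 6.2500 10.0000]
Wrap final raw readings (mod 60): 6.2500 mod 60 = 6.2500; 7.5000 mod 60 = 7.5000; 6.2500 mod 60 = 6.2500; 10.0000 mod 60 = 10.0000

Answer: 6.2500 7.5000 6.2500 10.0000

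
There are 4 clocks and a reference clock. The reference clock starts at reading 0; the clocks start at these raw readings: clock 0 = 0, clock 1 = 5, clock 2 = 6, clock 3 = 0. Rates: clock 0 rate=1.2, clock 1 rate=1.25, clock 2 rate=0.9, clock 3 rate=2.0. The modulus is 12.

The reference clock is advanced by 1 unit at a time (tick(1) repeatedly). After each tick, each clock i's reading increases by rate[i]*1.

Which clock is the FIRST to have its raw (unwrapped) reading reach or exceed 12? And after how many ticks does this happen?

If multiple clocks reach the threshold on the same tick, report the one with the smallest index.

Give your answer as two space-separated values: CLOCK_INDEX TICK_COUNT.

clock 0: start=0, rate=1.2, needs 12-0 = 12; ticks = ceil(12/1.2) = ceil(10.0000) = 10; reading at tick 10 = 0 + 1.2*10 = 12.0000
clock 1: start=5, rate=1.25, needs 12-5 = 7; ticks = ceil(7/1.25) = ceil(5.6000) = 6; reading at tick 6 = 5 + 1.25*6 = 12.5000
clock 2: start=6, rate=0.9, needs 12-6 = 6; ticks = ceil(6/0.9) = ceil(6.6667) = 7; reading at tick 7 = 6 + 0.9*7 = 12.3000
clock 3: start=0, rate=2.0, needs 12-0 = 12; ticks = ceil(12/2.0) = ceil(6.0000) = 6; reading at tick 6 = 0 + 2.0*6 = 12.0000
Minimum tick count = 6; winners = [1, 3]; smallest index = 1

Answer: 1 6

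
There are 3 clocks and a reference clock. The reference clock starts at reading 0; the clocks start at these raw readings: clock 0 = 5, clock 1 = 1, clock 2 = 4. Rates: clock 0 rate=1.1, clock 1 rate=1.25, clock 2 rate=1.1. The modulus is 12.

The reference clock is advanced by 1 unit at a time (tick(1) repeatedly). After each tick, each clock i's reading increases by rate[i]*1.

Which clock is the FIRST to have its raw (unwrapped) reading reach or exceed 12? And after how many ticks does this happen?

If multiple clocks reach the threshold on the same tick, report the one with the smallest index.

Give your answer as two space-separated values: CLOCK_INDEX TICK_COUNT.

clock 0: start=5, rate=1.1, needs 12-5 = 7; ticks = ceil(7/1.1) = ceil(6.3636) = 7; reading at tick 7 = 5 + 1.1*7 = 12.7000
clock 1: start=1, rate=1.25, needs 12-1 = 11; ticks = ceil(11/1.25) = ceil(8.8000) = 9; reading at tick 9 = 1 + 1.25*9 = 12.2500
clock 2: start=4, rate=1.1, needs 12-4 = 8; ticks = ceil(8/1.1) = ceil(7.2727) = 8; reading at tick 8 = 4 + 1.1*8 = 12.8000
Minimum tick count = 7; winners = [0]; smallest index = 0

Answer: 0 7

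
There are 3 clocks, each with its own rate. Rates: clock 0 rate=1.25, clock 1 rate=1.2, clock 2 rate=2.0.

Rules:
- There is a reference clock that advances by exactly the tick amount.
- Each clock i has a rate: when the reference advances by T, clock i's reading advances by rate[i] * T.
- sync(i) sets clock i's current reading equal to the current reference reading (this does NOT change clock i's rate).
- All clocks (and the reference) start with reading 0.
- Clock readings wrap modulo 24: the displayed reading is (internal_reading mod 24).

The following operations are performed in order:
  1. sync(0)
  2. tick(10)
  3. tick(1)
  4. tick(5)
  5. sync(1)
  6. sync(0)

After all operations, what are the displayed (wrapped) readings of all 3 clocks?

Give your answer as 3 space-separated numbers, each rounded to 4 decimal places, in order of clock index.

After op 1 sync(0): ref=0.0000 raw=[0.0000 0.0000 0.0000]
After op 2 tick(10): ref=10.0000 raw=[12.5000 12.0000 20.0000]
After op 3 tick(1): ref=11.0000 raw=[13.7500 13.2000 22.0000]
After op 4 tick(5): ref=16.0000 raw=[20.0000 19.2000 32.0000]
After op 5 sync(1): ref=16.0000 raw=[20.0000 16.0000 32.0000]
After op 6 sync(0): ref=16.0000 raw=[16.0000 16.0000 32.0000]
Wrap final raw readings (mod 24): 16.0000 mod 24 = 16.0000; 16.0000 mod 24 = 16.0000; 32.0000 mod 24 = 8.0000

Answer: 16.0000 16.0000 8.0000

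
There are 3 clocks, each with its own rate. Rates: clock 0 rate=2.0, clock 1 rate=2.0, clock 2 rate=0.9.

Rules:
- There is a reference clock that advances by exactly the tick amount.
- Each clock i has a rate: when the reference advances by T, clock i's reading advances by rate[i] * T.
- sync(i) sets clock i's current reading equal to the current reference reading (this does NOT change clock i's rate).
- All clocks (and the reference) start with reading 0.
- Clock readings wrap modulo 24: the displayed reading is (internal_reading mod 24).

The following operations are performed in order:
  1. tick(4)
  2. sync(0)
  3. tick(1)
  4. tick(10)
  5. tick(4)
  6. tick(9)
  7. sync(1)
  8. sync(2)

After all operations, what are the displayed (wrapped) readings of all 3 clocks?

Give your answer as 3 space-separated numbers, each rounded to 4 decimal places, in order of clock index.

Answer: 4.0000 4.0000 4.0000

Derivation:
After op 1 tick(4): ref=4.0000 raw=[8.0000 8.0000 3.6000]
After op 2 sync(0): ref=4.0000 raw=[4.0000 8.0000 3.6000]
After op 3 tick(1): ref=5.0000 raw=[6.0000 10.0000 4.5000]
After op 4 tick(10): ref=15.0000 raw=[26.0000 30.0000 13.5000]
After op 5 tick(4): ref=19.0000 raw=[34.0000 38.0000 17.1000]
After op 6 tick(9): ref=28.0000 raw=[52.0000 56.0000 25.2000]
After op 7 sync(1): ref=28.0000 raw=[52.0000 28.0000 25.2000]
After op 8 sync(2): ref=28.0000 raw=[52.0000 28.0000 28.0000]
Wrap final raw readings (mod 24): 52.0000 mod 24 = 4.0000; 28.0000 mod 24 = 4.0000; 28.0000 mod 24 = 4.0000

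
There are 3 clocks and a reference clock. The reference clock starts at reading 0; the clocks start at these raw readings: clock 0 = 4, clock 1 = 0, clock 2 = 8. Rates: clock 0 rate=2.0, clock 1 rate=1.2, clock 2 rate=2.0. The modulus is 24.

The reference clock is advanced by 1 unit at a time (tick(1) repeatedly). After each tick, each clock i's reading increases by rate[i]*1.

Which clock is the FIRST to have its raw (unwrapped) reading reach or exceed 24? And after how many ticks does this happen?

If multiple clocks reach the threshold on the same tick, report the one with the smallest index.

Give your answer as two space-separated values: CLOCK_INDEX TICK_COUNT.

clock 0: start=4, rate=2.0, needs 24-4 = 20; ticks = ceil(20/2.0) = ceil(10.0000) = 10; reading at tick 10 = 4 + 2.0*10 = 24.0000
clock 1: start=0, rate=1.2, needs 24-0 = 24; ticks = ceil(24/1.2) = ceil(20.0000) = 20; reading at tick 20 = 0 + 1.2*20 = 24.0000
clock 2: start=8, rate=2.0, needs 24-8 = 16; ticks = ceil(16/2.0) = ceil(8.0000) = 8; reading at tick 8 = 8 + 2.0*8 = 24.0000
Minimum tick count = 8; winners = [2]; smallest index = 2

Answer: 2 8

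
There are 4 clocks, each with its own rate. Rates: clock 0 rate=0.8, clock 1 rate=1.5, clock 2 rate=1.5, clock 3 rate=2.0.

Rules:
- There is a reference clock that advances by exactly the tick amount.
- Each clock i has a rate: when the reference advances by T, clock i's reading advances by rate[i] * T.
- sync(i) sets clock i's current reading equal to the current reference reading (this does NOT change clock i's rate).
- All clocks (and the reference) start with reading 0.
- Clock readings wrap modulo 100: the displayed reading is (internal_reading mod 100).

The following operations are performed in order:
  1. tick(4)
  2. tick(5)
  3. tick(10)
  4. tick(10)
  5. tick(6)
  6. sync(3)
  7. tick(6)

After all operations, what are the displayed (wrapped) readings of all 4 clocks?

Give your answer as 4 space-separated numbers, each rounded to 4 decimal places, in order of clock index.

Answer: 32.8000 61.5000 61.5000 47.0000

Derivation:
After op 1 tick(4): ref=4.0000 raw=[3.2000 6.0000 6.0000 8.0000]
After op 2 tick(5): ref=9.0000 raw=[7.2000 13.5000 13.5000 18.0000]
After op 3 tick(10): ref=19.0000 raw=[15.2000 28.5000 28.5000 38.0000]
After op 4 tick(10): ref=29.0000 raw=[23.2000 43.5000 43.5000 58.0000]
After op 5 tick(6): ref=35.0000 raw=[28.0000 52.5000 52.5000 70.0000]
After op 6 sync(3): ref=35.0000 raw=[28.0000 52.5000 52.5000 35.0000]
After op 7 tick(6): ref=41.0000 raw=[32.8000 61.5000 61.5000 47.0000]
Wrap final raw readings (mod 100): 32.8000 mod 100 = 32.8000; 61.5000 mod 100 = 61.5000; 61.5000 mod 100 = 61.5000; 47.0000 mod 100 = 47.0000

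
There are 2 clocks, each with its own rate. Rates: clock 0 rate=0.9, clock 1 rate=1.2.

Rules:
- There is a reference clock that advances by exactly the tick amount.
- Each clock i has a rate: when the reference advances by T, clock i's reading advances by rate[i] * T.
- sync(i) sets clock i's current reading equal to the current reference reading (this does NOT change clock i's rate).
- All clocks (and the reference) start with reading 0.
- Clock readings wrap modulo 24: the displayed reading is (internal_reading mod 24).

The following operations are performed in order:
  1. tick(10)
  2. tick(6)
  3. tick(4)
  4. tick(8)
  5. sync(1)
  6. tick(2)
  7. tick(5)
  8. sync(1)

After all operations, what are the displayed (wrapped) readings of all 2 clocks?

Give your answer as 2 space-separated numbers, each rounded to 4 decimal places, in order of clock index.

After op 1 tick(10): ref=10.0000 raw=[9.0000 12.0000]
After op 2 tick(6): ref=16.0000 raw=[14.4000 19.2000]
After op 3 tick(4): ref=20.0000 raw=[18.0000 24.0000]
After op 4 tick(8): ref=28.0000 raw=[25.2000 33.6000]
After op 5 sync(1): ref=28.0000 raw=[25.2000 28.0000]
After op 6 tick(2): ref=30.0000 raw=[27.0000 30.4000]
After op 7 tick(5): ref=35.0000 raw=[31.5000 36.4000]
After op 8 sync(1): ref=35.0000 raw=[31.5000 35.0000]
Wrap final raw readings (mod 24): 31.5000 mod 24 = 7.5000; 35.0000 mod 24 = 11.0000

Answer: 7.5000 11.0000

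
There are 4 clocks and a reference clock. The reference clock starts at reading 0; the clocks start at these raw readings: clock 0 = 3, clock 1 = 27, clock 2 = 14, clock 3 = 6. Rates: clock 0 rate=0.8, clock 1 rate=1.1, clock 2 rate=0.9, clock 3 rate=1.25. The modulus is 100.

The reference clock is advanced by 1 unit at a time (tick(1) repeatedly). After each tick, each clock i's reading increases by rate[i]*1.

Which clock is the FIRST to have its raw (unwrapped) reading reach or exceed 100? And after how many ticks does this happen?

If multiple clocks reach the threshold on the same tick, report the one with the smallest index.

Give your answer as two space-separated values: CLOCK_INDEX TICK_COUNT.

Answer: 1 67

Derivation:
clock 0: start=3, rate=0.8, needs 100-3 = 97; ticks = ceil(97/0.8) = ceil(121.2500) = 122; reading at tick 122 = 3 + 0.8*122 = 100.6000
clock 1: start=27, rate=1.1, needs 100-27 = 73; ticks = ceil(73/1.1) = ceil(66.3636) = 67; reading at tick 67 = 27 + 1.1*67 = 100.7000
clock 2: start=14, rate=0.9, needs 100-14 = 86; ticks = ceil(86/0.9) = ceil(95.5556) = 96; reading at tick 96 = 14 + 0.9*96 = 100.4000
clock 3: start=6, rate=1.25, needs 100-6 = 94; ticks = ceil(94/1.25) = ceil(75.2000) = 76; reading at tick 76 = 6 + 1.25*76 = 101.0000
Minimum tick count = 67; winners = [1]; smallest index = 1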